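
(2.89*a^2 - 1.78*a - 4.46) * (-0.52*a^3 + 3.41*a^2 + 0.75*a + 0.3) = -1.5028*a^5 + 10.7805*a^4 - 1.5831*a^3 - 15.6766*a^2 - 3.879*a - 1.338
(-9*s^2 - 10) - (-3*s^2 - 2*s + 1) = -6*s^2 + 2*s - 11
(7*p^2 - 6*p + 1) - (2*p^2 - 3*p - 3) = 5*p^2 - 3*p + 4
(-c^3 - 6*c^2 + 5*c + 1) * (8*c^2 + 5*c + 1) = -8*c^5 - 53*c^4 + 9*c^3 + 27*c^2 + 10*c + 1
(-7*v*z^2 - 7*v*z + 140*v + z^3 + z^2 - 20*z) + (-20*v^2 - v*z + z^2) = -20*v^2 - 7*v*z^2 - 8*v*z + 140*v + z^3 + 2*z^2 - 20*z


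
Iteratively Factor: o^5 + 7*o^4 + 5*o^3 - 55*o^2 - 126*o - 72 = (o + 3)*(o^4 + 4*o^3 - 7*o^2 - 34*o - 24) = (o - 3)*(o + 3)*(o^3 + 7*o^2 + 14*o + 8) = (o - 3)*(o + 1)*(o + 3)*(o^2 + 6*o + 8) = (o - 3)*(o + 1)*(o + 2)*(o + 3)*(o + 4)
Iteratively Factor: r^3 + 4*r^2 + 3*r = (r + 3)*(r^2 + r) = (r + 1)*(r + 3)*(r)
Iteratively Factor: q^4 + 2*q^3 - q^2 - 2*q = (q + 2)*(q^3 - q) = (q + 1)*(q + 2)*(q^2 - q) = (q - 1)*(q + 1)*(q + 2)*(q)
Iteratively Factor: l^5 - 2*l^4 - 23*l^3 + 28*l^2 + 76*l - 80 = (l + 4)*(l^4 - 6*l^3 + l^2 + 24*l - 20) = (l + 2)*(l + 4)*(l^3 - 8*l^2 + 17*l - 10) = (l - 5)*(l + 2)*(l + 4)*(l^2 - 3*l + 2) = (l - 5)*(l - 1)*(l + 2)*(l + 4)*(l - 2)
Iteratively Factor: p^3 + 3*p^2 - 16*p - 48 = (p + 4)*(p^2 - p - 12) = (p + 3)*(p + 4)*(p - 4)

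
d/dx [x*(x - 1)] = 2*x - 1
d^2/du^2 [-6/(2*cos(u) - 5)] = 12*(5*cos(u) + cos(2*u) - 3)/(2*cos(u) - 5)^3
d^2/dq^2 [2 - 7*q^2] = -14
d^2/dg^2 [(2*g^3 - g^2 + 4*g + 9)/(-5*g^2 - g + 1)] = 6*(-39*g^3 - 218*g^2 - 67*g - 19)/(125*g^6 + 75*g^5 - 60*g^4 - 29*g^3 + 12*g^2 + 3*g - 1)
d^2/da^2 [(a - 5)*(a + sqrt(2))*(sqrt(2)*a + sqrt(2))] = 2*sqrt(2)*(3*a - 4 + sqrt(2))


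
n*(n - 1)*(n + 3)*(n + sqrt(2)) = n^4 + sqrt(2)*n^3 + 2*n^3 - 3*n^2 + 2*sqrt(2)*n^2 - 3*sqrt(2)*n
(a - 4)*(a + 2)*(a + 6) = a^3 + 4*a^2 - 20*a - 48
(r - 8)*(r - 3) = r^2 - 11*r + 24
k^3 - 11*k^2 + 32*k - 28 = (k - 7)*(k - 2)^2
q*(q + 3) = q^2 + 3*q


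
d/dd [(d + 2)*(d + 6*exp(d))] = d + (d + 2)*(6*exp(d) + 1) + 6*exp(d)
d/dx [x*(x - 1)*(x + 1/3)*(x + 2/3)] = 4*x^3 - 14*x/9 - 2/9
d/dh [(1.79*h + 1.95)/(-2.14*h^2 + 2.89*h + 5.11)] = (3.8306*h^2 + 8.346*h + 3.5114)/(4.5796*h^4 - 12.3692*h^3 - 13.5187*h^2 + 29.5358*h + 26.1121)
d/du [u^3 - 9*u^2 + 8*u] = 3*u^2 - 18*u + 8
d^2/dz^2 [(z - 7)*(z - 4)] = 2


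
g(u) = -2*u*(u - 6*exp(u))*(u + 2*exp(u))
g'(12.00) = 15893692019481.75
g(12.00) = 7629054663458.63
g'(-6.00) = -215.53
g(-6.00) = 432.71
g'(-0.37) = -1.18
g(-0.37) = -3.38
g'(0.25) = 64.76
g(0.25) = 10.50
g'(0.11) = 38.49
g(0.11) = 3.40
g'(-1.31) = -15.08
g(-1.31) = 5.91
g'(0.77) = 317.65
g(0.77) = 95.53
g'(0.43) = 117.23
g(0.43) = 26.50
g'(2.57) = 26344.70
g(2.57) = 11186.19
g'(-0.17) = 9.00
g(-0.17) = -2.70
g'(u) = -2*u*(1 - 6*exp(u))*(u + 2*exp(u)) - 2*u*(u - 6*exp(u))*(2*exp(u) + 1) - 2*(u - 6*exp(u))*(u + 2*exp(u))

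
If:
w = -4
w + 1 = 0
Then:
No Solution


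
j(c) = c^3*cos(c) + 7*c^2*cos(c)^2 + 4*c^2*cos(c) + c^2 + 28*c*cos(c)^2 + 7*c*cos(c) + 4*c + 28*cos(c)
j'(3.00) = 46.46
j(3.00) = 54.19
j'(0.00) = 39.00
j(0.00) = 28.00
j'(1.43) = -52.48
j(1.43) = 15.73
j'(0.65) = -1.74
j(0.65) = 43.91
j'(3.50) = -58.74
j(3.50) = 52.19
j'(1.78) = -24.77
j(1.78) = 1.19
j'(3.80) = -99.95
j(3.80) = 27.17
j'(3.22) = 3.81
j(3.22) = 59.97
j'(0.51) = 12.43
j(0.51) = 43.14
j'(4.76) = 306.37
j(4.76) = 54.72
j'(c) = -c^3*sin(c) - 14*c^2*sin(c)*cos(c) - 4*c^2*sin(c) + 3*c^2*cos(c) - 56*c*sin(c)*cos(c) - 7*c*sin(c) + 14*c*cos(c)^2 + 8*c*cos(c) + 2*c - 28*sin(c) + 28*cos(c)^2 + 7*cos(c) + 4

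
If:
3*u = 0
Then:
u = 0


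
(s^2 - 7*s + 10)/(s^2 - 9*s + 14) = (s - 5)/(s - 7)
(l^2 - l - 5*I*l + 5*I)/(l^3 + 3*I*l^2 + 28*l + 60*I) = (l - 1)/(l^2 + 8*I*l - 12)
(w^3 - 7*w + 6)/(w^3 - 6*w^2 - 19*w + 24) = (w - 2)/(w - 8)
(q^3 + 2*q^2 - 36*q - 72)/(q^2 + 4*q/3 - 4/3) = 3*(q^2 - 36)/(3*q - 2)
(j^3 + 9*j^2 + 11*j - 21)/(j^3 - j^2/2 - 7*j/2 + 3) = 2*(j^2 + 10*j + 21)/(2*j^2 + j - 6)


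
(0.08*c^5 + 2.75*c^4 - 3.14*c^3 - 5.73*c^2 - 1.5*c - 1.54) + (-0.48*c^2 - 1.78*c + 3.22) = 0.08*c^5 + 2.75*c^4 - 3.14*c^3 - 6.21*c^2 - 3.28*c + 1.68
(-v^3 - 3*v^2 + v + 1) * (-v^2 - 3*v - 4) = v^5 + 6*v^4 + 12*v^3 + 8*v^2 - 7*v - 4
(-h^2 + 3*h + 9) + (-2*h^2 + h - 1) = -3*h^2 + 4*h + 8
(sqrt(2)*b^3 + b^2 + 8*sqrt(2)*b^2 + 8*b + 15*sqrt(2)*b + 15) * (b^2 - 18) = sqrt(2)*b^5 + b^4 + 8*sqrt(2)*b^4 - 3*sqrt(2)*b^3 + 8*b^3 - 144*sqrt(2)*b^2 - 3*b^2 - 270*sqrt(2)*b - 144*b - 270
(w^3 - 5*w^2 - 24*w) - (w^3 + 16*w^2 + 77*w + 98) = -21*w^2 - 101*w - 98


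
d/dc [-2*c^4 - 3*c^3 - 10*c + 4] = -8*c^3 - 9*c^2 - 10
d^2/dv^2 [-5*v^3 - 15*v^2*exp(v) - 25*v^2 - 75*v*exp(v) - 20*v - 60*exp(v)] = -15*v^2*exp(v) - 135*v*exp(v) - 30*v - 240*exp(v) - 50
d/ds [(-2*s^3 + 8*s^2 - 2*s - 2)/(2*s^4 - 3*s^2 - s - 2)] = 2*((3*s^2 - 8*s + 1)*(-2*s^4 + 3*s^2 + s + 2) - (-8*s^3 + 6*s + 1)*(s^3 - 4*s^2 + s + 1))/(-2*s^4 + 3*s^2 + s + 2)^2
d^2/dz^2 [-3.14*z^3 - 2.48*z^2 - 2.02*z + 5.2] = -18.84*z - 4.96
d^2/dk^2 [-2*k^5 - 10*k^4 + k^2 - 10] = -40*k^3 - 120*k^2 + 2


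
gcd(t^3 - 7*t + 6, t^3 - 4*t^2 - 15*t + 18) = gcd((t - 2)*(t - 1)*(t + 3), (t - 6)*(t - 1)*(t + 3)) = t^2 + 2*t - 3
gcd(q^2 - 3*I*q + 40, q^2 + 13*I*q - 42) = 1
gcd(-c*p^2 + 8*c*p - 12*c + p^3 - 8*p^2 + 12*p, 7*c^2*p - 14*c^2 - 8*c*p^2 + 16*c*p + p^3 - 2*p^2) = -c*p + 2*c + p^2 - 2*p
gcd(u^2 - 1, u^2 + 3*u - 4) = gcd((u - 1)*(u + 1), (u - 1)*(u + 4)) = u - 1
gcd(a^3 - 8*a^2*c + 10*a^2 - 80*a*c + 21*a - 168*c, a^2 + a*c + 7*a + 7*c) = a + 7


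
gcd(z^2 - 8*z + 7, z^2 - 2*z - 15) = 1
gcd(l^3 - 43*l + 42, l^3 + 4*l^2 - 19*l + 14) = l^2 + 6*l - 7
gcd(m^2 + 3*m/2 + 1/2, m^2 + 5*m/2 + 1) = m + 1/2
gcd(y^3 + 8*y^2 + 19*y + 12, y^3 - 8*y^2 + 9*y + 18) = y + 1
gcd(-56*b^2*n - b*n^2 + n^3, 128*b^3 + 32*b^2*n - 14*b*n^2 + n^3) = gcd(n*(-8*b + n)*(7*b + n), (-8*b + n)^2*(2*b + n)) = 8*b - n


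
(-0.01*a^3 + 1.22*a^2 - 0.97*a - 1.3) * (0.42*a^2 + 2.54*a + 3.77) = -0.0042*a^5 + 0.487*a^4 + 2.6537*a^3 + 1.5896*a^2 - 6.9589*a - 4.901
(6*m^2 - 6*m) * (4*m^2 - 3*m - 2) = 24*m^4 - 42*m^3 + 6*m^2 + 12*m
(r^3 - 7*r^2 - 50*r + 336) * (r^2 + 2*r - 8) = r^5 - 5*r^4 - 72*r^3 + 292*r^2 + 1072*r - 2688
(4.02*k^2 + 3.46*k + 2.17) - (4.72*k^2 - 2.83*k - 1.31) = -0.7*k^2 + 6.29*k + 3.48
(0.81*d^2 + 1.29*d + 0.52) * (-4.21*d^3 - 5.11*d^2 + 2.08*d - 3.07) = -3.4101*d^5 - 9.57*d^4 - 7.0963*d^3 - 2.4607*d^2 - 2.8787*d - 1.5964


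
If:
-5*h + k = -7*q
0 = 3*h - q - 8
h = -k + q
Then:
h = 32/9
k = -8/9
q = 8/3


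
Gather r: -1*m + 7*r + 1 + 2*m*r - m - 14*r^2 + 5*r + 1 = -2*m - 14*r^2 + r*(2*m + 12) + 2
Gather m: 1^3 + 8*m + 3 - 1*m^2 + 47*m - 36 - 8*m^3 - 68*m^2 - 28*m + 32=-8*m^3 - 69*m^2 + 27*m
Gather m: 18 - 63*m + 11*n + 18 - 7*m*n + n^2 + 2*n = m*(-7*n - 63) + n^2 + 13*n + 36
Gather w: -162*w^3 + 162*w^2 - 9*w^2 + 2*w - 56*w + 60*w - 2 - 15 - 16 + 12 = -162*w^3 + 153*w^2 + 6*w - 21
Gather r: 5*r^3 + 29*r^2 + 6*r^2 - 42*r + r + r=5*r^3 + 35*r^2 - 40*r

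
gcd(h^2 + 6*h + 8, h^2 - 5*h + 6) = 1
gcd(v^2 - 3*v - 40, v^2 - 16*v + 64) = v - 8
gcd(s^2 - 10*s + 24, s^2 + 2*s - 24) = s - 4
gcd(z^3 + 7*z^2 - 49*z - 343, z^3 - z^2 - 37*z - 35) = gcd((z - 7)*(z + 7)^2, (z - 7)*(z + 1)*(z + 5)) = z - 7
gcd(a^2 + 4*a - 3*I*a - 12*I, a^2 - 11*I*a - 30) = 1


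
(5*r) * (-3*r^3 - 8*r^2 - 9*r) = -15*r^4 - 40*r^3 - 45*r^2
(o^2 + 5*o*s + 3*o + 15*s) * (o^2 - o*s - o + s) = o^4 + 4*o^3*s + 2*o^3 - 5*o^2*s^2 + 8*o^2*s - 3*o^2 - 10*o*s^2 - 12*o*s + 15*s^2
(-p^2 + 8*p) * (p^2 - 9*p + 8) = -p^4 + 17*p^3 - 80*p^2 + 64*p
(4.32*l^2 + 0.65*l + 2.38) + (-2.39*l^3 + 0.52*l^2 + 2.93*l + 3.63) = -2.39*l^3 + 4.84*l^2 + 3.58*l + 6.01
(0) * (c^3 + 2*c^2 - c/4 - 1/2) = 0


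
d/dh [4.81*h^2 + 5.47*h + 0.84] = 9.62*h + 5.47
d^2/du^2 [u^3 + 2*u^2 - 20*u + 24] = 6*u + 4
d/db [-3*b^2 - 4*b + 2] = -6*b - 4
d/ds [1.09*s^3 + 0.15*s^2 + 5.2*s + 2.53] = 3.27*s^2 + 0.3*s + 5.2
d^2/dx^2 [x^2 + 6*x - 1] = 2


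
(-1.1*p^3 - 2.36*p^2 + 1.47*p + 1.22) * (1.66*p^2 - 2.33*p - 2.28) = -1.826*p^5 - 1.3546*p^4 + 10.447*p^3 + 3.9809*p^2 - 6.1942*p - 2.7816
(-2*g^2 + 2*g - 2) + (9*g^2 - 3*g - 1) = 7*g^2 - g - 3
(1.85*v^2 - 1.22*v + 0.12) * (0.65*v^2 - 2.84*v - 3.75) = 1.2025*v^4 - 6.047*v^3 - 3.3947*v^2 + 4.2342*v - 0.45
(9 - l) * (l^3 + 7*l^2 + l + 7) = -l^4 + 2*l^3 + 62*l^2 + 2*l + 63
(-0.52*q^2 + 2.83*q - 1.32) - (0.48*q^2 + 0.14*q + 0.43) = -1.0*q^2 + 2.69*q - 1.75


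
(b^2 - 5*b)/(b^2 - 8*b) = (b - 5)/(b - 8)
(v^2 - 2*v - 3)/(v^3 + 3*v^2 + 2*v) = (v - 3)/(v*(v + 2))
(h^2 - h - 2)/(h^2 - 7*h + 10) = (h + 1)/(h - 5)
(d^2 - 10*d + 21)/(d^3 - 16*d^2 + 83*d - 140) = (d - 3)/(d^2 - 9*d + 20)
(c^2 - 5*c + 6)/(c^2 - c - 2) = (c - 3)/(c + 1)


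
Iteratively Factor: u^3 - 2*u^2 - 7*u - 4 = (u + 1)*(u^2 - 3*u - 4) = (u - 4)*(u + 1)*(u + 1)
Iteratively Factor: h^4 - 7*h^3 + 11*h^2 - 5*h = (h)*(h^3 - 7*h^2 + 11*h - 5) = h*(h - 1)*(h^2 - 6*h + 5) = h*(h - 5)*(h - 1)*(h - 1)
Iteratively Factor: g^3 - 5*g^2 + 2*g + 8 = (g + 1)*(g^2 - 6*g + 8) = (g - 4)*(g + 1)*(g - 2)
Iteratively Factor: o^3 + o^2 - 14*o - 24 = (o + 2)*(o^2 - o - 12) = (o - 4)*(o + 2)*(o + 3)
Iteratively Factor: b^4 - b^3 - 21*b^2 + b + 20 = (b - 5)*(b^3 + 4*b^2 - b - 4) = (b - 5)*(b - 1)*(b^2 + 5*b + 4) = (b - 5)*(b - 1)*(b + 1)*(b + 4)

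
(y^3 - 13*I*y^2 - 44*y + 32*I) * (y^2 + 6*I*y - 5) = y^5 - 7*I*y^4 + 29*y^3 - 167*I*y^2 + 28*y - 160*I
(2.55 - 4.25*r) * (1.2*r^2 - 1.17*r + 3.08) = -5.1*r^3 + 8.0325*r^2 - 16.0735*r + 7.854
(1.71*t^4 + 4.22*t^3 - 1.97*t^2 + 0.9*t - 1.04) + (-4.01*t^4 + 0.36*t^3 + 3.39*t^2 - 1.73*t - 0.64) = -2.3*t^4 + 4.58*t^3 + 1.42*t^2 - 0.83*t - 1.68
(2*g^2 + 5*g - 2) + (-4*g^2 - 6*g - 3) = -2*g^2 - g - 5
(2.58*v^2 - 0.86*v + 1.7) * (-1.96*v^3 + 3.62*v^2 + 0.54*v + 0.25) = -5.0568*v^5 + 11.0252*v^4 - 5.052*v^3 + 6.3346*v^2 + 0.703*v + 0.425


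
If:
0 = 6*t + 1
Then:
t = -1/6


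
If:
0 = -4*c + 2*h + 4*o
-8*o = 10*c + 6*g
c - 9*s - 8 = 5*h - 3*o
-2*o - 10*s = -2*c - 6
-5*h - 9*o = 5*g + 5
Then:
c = -431/872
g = 85/872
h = -453/218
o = 475/872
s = 171/436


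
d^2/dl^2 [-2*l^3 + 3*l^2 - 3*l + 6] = 6 - 12*l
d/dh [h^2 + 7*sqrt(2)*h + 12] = 2*h + 7*sqrt(2)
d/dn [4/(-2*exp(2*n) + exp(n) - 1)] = (16*exp(n) - 4)*exp(n)/(2*exp(2*n) - exp(n) + 1)^2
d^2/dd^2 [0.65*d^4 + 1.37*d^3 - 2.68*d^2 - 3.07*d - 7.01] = 7.8*d^2 + 8.22*d - 5.36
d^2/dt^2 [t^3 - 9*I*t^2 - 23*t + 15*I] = 6*t - 18*I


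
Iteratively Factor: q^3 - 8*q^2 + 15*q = (q)*(q^2 - 8*q + 15) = q*(q - 3)*(q - 5)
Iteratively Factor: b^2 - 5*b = (b - 5)*(b)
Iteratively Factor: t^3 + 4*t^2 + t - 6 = (t - 1)*(t^2 + 5*t + 6) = (t - 1)*(t + 2)*(t + 3)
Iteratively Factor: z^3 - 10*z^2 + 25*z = (z)*(z^2 - 10*z + 25) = z*(z - 5)*(z - 5)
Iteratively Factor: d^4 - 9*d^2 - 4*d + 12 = (d + 2)*(d^3 - 2*d^2 - 5*d + 6) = (d - 3)*(d + 2)*(d^2 + d - 2) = (d - 3)*(d + 2)^2*(d - 1)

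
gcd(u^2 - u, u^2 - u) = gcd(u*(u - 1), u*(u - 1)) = u^2 - u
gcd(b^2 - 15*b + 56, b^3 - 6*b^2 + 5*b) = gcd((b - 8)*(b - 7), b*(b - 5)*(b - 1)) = 1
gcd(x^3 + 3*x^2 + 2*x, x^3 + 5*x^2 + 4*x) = x^2 + x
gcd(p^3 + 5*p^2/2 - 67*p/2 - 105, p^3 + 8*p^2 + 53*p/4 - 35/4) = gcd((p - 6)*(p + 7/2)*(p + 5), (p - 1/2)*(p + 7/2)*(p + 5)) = p^2 + 17*p/2 + 35/2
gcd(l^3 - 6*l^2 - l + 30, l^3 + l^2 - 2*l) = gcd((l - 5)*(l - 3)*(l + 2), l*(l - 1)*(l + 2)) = l + 2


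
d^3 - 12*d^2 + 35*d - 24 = (d - 8)*(d - 3)*(d - 1)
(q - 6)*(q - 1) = q^2 - 7*q + 6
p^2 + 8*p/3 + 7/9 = (p + 1/3)*(p + 7/3)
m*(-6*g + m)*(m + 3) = -6*g*m^2 - 18*g*m + m^3 + 3*m^2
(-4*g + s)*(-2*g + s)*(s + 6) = 8*g^2*s + 48*g^2 - 6*g*s^2 - 36*g*s + s^3 + 6*s^2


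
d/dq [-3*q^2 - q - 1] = -6*q - 1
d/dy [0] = 0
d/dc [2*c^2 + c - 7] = 4*c + 1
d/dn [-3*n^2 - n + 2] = -6*n - 1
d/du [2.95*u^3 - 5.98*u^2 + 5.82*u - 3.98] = 8.85*u^2 - 11.96*u + 5.82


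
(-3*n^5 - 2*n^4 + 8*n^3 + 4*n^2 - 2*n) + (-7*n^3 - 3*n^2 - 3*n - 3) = -3*n^5 - 2*n^4 + n^3 + n^2 - 5*n - 3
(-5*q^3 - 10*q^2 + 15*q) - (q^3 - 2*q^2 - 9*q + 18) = -6*q^3 - 8*q^2 + 24*q - 18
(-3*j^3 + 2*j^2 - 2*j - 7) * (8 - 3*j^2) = 9*j^5 - 6*j^4 - 18*j^3 + 37*j^2 - 16*j - 56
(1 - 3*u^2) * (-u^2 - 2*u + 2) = 3*u^4 + 6*u^3 - 7*u^2 - 2*u + 2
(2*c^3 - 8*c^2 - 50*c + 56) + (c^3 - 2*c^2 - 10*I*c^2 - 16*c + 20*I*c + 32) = 3*c^3 - 10*c^2 - 10*I*c^2 - 66*c + 20*I*c + 88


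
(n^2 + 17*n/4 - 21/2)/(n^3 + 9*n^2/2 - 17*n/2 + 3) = (4*n - 7)/(2*(2*n^2 - 3*n + 1))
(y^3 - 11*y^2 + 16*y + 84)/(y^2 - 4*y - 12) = y - 7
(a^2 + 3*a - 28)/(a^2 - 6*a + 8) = (a + 7)/(a - 2)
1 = 1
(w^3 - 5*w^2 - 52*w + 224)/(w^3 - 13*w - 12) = (w^2 - w - 56)/(w^2 + 4*w + 3)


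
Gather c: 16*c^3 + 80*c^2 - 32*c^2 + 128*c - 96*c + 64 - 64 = 16*c^3 + 48*c^2 + 32*c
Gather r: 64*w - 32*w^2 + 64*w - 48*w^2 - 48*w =-80*w^2 + 80*w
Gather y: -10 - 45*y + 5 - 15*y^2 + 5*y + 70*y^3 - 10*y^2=70*y^3 - 25*y^2 - 40*y - 5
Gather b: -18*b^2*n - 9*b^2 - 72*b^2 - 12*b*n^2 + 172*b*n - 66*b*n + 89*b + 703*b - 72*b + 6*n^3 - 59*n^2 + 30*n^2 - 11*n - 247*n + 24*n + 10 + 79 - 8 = b^2*(-18*n - 81) + b*(-12*n^2 + 106*n + 720) + 6*n^3 - 29*n^2 - 234*n + 81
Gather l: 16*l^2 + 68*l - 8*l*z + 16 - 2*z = 16*l^2 + l*(68 - 8*z) - 2*z + 16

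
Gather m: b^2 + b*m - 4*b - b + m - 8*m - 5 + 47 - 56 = b^2 - 5*b + m*(b - 7) - 14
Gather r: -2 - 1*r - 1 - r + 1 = -2*r - 2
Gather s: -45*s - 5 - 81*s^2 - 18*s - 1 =-81*s^2 - 63*s - 6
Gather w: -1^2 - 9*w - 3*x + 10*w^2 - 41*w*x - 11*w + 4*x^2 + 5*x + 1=10*w^2 + w*(-41*x - 20) + 4*x^2 + 2*x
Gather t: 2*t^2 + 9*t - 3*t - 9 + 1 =2*t^2 + 6*t - 8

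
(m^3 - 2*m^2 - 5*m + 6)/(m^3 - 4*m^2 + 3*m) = (m + 2)/m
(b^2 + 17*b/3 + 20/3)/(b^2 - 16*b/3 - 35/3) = (b + 4)/(b - 7)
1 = 1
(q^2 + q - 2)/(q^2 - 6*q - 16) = (q - 1)/(q - 8)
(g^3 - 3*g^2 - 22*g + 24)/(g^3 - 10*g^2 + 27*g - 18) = (g + 4)/(g - 3)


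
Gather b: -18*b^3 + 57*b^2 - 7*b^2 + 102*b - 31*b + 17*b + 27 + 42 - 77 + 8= -18*b^3 + 50*b^2 + 88*b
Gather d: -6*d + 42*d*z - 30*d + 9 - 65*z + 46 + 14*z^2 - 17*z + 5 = d*(42*z - 36) + 14*z^2 - 82*z + 60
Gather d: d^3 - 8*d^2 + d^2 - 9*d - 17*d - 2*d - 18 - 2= d^3 - 7*d^2 - 28*d - 20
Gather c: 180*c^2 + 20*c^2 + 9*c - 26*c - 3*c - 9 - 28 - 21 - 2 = 200*c^2 - 20*c - 60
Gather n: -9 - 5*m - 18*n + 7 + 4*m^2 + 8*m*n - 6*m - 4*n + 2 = 4*m^2 - 11*m + n*(8*m - 22)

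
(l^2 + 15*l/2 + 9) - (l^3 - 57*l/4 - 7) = -l^3 + l^2 + 87*l/4 + 16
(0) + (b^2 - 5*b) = b^2 - 5*b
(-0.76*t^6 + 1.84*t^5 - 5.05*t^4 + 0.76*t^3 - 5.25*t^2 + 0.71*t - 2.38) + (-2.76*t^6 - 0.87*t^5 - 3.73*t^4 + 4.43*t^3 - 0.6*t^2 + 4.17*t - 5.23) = -3.52*t^6 + 0.97*t^5 - 8.78*t^4 + 5.19*t^3 - 5.85*t^2 + 4.88*t - 7.61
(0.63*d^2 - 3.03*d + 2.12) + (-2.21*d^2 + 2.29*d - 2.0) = -1.58*d^2 - 0.74*d + 0.12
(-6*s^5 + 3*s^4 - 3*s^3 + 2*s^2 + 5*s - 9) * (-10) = 60*s^5 - 30*s^4 + 30*s^3 - 20*s^2 - 50*s + 90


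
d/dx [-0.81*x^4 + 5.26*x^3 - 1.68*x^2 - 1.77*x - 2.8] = -3.24*x^3 + 15.78*x^2 - 3.36*x - 1.77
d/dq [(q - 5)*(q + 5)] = 2*q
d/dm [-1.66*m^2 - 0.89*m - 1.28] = -3.32*m - 0.89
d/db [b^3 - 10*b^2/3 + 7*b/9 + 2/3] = 3*b^2 - 20*b/3 + 7/9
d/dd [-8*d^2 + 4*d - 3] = 4 - 16*d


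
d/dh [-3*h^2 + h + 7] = 1 - 6*h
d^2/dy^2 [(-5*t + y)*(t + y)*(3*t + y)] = -2*t + 6*y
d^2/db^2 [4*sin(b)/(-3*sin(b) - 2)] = 8*(-3*sin(b)^2 + 2*sin(b) + 6)/(3*sin(b) + 2)^3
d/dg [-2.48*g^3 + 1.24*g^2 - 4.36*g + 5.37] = -7.44*g^2 + 2.48*g - 4.36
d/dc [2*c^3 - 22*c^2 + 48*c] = 6*c^2 - 44*c + 48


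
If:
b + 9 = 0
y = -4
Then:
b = -9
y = -4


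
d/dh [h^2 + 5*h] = 2*h + 5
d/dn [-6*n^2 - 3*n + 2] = -12*n - 3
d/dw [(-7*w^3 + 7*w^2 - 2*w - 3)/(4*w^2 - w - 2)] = (-28*w^4 + 14*w^3 + 43*w^2 - 4*w + 1)/(16*w^4 - 8*w^3 - 15*w^2 + 4*w + 4)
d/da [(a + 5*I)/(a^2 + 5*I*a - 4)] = (-a^2 - 10*I*a + 21)/(a^4 + 10*I*a^3 - 33*a^2 - 40*I*a + 16)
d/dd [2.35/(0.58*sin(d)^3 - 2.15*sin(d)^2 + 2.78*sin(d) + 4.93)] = (-4.089*sin(d)^2 + 10.105*sin(d) - 6.533)*cos(d)/(0.58*sin(d)^3 - 2.15*sin(d)^2 + 2.78*sin(d) + 4.93)^2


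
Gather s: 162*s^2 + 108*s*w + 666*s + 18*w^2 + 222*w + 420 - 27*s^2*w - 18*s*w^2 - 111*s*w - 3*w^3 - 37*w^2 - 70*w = s^2*(162 - 27*w) + s*(-18*w^2 - 3*w + 666) - 3*w^3 - 19*w^2 + 152*w + 420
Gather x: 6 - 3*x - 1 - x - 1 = 4 - 4*x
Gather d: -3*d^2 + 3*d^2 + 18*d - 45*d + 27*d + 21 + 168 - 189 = 0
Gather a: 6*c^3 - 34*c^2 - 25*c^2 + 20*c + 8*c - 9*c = 6*c^3 - 59*c^2 + 19*c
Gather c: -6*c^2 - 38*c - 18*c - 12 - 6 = -6*c^2 - 56*c - 18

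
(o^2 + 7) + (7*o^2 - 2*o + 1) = 8*o^2 - 2*o + 8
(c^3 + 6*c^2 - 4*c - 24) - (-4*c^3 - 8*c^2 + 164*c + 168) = 5*c^3 + 14*c^2 - 168*c - 192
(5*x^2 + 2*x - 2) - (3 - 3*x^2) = 8*x^2 + 2*x - 5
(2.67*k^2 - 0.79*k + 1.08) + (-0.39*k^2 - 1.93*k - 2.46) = 2.28*k^2 - 2.72*k - 1.38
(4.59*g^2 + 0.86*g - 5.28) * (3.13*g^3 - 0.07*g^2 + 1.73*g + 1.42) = 14.3667*g^5 + 2.3705*g^4 - 8.6459*g^3 + 8.3752*g^2 - 7.9132*g - 7.4976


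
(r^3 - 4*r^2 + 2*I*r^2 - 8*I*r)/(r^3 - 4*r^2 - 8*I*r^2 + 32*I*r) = (r + 2*I)/(r - 8*I)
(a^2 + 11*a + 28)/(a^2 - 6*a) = (a^2 + 11*a + 28)/(a*(a - 6))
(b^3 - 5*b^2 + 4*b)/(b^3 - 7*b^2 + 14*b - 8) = b/(b - 2)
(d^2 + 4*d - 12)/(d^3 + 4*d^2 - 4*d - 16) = (d + 6)/(d^2 + 6*d + 8)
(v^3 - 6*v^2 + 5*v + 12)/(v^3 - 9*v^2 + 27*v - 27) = (v^2 - 3*v - 4)/(v^2 - 6*v + 9)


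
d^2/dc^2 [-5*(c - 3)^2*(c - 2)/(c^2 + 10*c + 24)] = 30*(-59*c^3 - 414*c^2 + 108*c + 3672)/(c^6 + 30*c^5 + 372*c^4 + 2440*c^3 + 8928*c^2 + 17280*c + 13824)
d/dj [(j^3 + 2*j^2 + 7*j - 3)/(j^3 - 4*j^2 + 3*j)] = (-6*j^4 - 8*j^3 + 43*j^2 - 24*j + 9)/(j^2*(j^4 - 8*j^3 + 22*j^2 - 24*j + 9))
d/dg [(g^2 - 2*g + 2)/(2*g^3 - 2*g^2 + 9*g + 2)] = (-2*g^4 + 8*g^3 - 7*g^2 + 12*g - 22)/(4*g^6 - 8*g^5 + 40*g^4 - 28*g^3 + 73*g^2 + 36*g + 4)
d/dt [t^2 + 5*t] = 2*t + 5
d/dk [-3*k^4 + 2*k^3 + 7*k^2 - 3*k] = -12*k^3 + 6*k^2 + 14*k - 3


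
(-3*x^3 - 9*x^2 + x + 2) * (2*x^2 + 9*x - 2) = -6*x^5 - 45*x^4 - 73*x^3 + 31*x^2 + 16*x - 4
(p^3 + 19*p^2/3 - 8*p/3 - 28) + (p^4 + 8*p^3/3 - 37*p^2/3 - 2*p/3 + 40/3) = p^4 + 11*p^3/3 - 6*p^2 - 10*p/3 - 44/3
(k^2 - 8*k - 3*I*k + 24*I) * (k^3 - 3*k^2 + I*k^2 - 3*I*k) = k^5 - 11*k^4 - 2*I*k^4 + 27*k^3 + 22*I*k^3 - 33*k^2 - 48*I*k^2 + 72*k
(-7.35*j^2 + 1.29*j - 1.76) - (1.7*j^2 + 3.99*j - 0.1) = -9.05*j^2 - 2.7*j - 1.66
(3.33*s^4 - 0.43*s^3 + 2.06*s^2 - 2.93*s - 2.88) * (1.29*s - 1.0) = 4.2957*s^5 - 3.8847*s^4 + 3.0874*s^3 - 5.8397*s^2 - 0.7852*s + 2.88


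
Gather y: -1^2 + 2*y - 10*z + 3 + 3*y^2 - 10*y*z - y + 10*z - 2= 3*y^2 + y*(1 - 10*z)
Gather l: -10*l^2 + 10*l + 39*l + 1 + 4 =-10*l^2 + 49*l + 5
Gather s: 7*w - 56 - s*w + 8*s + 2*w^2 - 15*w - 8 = s*(8 - w) + 2*w^2 - 8*w - 64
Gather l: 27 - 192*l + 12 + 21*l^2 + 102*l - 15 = 21*l^2 - 90*l + 24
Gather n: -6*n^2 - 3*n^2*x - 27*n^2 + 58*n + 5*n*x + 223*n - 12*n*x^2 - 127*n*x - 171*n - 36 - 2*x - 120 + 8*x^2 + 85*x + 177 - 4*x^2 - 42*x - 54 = n^2*(-3*x - 33) + n*(-12*x^2 - 122*x + 110) + 4*x^2 + 41*x - 33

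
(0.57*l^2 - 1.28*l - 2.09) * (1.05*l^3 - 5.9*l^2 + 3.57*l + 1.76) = 0.5985*l^5 - 4.707*l^4 + 7.3924*l^3 + 8.7646*l^2 - 9.7141*l - 3.6784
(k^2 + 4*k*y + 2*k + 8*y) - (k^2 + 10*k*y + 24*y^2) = -6*k*y + 2*k - 24*y^2 + 8*y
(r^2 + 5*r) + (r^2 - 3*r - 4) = 2*r^2 + 2*r - 4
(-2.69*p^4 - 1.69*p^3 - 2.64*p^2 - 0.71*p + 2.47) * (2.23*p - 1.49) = -5.9987*p^5 + 0.2394*p^4 - 3.3691*p^3 + 2.3503*p^2 + 6.566*p - 3.6803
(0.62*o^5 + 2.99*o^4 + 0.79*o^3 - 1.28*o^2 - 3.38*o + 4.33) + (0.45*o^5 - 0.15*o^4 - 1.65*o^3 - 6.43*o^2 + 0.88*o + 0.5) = 1.07*o^5 + 2.84*o^4 - 0.86*o^3 - 7.71*o^2 - 2.5*o + 4.83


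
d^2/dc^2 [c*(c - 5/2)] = 2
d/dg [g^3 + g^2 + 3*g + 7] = 3*g^2 + 2*g + 3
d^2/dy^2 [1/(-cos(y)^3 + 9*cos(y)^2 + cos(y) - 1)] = ((-sin(y)^2*cos(y) + 9*sin(y)^2 - 8)*(cos(y) + 72*cos(2*y) - 9*cos(3*y))/4 - 2*(-3*cos(y)^2 + 18*cos(y) + 1)^2*sin(y)^2)/(-sin(y)^2*cos(y) + 9*sin(y)^2 - 8)^3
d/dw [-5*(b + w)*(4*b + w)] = -25*b - 10*w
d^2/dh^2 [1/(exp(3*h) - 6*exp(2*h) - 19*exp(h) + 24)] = ((-9*exp(2*h) + 24*exp(h) + 19)*(exp(3*h) - 6*exp(2*h) - 19*exp(h) + 24) + 2*(-3*exp(2*h) + 12*exp(h) + 19)^2*exp(h))*exp(h)/(exp(3*h) - 6*exp(2*h) - 19*exp(h) + 24)^3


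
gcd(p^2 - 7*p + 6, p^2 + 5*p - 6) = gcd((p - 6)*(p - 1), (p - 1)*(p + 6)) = p - 1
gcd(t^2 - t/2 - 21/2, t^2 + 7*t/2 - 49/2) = t - 7/2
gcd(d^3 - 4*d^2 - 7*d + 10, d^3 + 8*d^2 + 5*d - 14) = d^2 + d - 2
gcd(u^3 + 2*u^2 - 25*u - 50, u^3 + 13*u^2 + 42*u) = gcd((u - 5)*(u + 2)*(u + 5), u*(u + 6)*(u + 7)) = 1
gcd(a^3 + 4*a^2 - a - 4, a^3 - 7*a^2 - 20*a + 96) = a + 4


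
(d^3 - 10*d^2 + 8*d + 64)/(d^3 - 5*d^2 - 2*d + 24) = (d - 8)/(d - 3)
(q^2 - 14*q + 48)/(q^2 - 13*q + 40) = (q - 6)/(q - 5)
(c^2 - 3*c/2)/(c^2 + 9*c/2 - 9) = c/(c + 6)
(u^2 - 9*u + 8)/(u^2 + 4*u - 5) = (u - 8)/(u + 5)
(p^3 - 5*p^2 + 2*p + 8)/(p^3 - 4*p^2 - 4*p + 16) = (p + 1)/(p + 2)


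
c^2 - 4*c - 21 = (c - 7)*(c + 3)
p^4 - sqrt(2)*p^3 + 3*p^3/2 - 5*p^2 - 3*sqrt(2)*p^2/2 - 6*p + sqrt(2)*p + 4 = (p - 1/2)*(p + 2)*(p - 2*sqrt(2))*(p + sqrt(2))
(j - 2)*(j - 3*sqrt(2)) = j^2 - 3*sqrt(2)*j - 2*j + 6*sqrt(2)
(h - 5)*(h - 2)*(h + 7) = h^3 - 39*h + 70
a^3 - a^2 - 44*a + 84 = (a - 6)*(a - 2)*(a + 7)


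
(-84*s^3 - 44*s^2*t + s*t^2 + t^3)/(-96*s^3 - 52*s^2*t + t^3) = (7*s - t)/(8*s - t)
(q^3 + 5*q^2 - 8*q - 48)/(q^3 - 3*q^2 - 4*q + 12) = (q^2 + 8*q + 16)/(q^2 - 4)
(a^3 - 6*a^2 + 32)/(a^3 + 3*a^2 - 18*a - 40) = (a - 4)/(a + 5)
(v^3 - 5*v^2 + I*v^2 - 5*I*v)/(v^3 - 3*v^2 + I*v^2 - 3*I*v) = (v - 5)/(v - 3)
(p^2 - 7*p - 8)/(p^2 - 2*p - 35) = (-p^2 + 7*p + 8)/(-p^2 + 2*p + 35)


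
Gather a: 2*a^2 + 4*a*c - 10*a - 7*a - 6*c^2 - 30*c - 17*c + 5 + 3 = 2*a^2 + a*(4*c - 17) - 6*c^2 - 47*c + 8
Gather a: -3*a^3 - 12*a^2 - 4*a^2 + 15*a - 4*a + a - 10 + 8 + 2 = -3*a^3 - 16*a^2 + 12*a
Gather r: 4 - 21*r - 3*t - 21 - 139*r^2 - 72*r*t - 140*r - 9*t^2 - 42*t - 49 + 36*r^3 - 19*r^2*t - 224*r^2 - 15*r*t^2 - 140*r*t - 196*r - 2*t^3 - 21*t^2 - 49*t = 36*r^3 + r^2*(-19*t - 363) + r*(-15*t^2 - 212*t - 357) - 2*t^3 - 30*t^2 - 94*t - 66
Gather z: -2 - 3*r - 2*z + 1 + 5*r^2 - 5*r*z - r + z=5*r^2 - 4*r + z*(-5*r - 1) - 1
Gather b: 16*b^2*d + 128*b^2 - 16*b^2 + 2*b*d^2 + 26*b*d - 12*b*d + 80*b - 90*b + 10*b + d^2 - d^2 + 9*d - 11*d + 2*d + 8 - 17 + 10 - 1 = b^2*(16*d + 112) + b*(2*d^2 + 14*d)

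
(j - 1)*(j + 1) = j^2 - 1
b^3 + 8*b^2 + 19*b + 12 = (b + 1)*(b + 3)*(b + 4)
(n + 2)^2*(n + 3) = n^3 + 7*n^2 + 16*n + 12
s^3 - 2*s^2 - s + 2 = (s - 2)*(s - 1)*(s + 1)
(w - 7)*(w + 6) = w^2 - w - 42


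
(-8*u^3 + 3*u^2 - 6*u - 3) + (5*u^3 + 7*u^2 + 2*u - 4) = -3*u^3 + 10*u^2 - 4*u - 7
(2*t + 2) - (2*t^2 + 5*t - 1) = -2*t^2 - 3*t + 3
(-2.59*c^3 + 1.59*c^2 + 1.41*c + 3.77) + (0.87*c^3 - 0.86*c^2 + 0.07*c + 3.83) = -1.72*c^3 + 0.73*c^2 + 1.48*c + 7.6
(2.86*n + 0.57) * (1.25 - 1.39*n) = -3.9754*n^2 + 2.7827*n + 0.7125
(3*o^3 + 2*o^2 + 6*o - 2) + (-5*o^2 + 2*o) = 3*o^3 - 3*o^2 + 8*o - 2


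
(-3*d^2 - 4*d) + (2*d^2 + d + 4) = -d^2 - 3*d + 4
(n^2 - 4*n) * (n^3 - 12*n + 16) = n^5 - 4*n^4 - 12*n^3 + 64*n^2 - 64*n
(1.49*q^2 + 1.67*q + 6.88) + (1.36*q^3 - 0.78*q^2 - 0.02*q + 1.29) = 1.36*q^3 + 0.71*q^2 + 1.65*q + 8.17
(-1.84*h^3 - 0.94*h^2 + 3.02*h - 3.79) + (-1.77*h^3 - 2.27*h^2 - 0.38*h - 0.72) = -3.61*h^3 - 3.21*h^2 + 2.64*h - 4.51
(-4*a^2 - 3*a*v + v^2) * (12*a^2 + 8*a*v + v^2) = -48*a^4 - 68*a^3*v - 16*a^2*v^2 + 5*a*v^3 + v^4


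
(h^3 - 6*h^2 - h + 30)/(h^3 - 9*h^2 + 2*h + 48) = (h - 5)/(h - 8)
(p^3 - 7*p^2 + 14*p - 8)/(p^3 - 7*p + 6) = (p - 4)/(p + 3)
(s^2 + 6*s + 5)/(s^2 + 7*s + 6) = (s + 5)/(s + 6)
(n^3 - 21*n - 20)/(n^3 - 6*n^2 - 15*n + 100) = (n + 1)/(n - 5)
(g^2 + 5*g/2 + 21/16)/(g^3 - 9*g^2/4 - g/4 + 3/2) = (g + 7/4)/(g^2 - 3*g + 2)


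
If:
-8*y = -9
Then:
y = 9/8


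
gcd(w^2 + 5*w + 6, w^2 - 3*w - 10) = w + 2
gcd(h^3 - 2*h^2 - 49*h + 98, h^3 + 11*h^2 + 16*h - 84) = h^2 + 5*h - 14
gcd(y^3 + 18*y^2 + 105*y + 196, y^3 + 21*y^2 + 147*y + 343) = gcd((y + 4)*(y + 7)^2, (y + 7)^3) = y^2 + 14*y + 49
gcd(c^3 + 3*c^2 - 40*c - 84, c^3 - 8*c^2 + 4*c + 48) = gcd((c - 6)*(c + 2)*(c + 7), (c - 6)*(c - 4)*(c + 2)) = c^2 - 4*c - 12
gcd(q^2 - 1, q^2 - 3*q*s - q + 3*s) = q - 1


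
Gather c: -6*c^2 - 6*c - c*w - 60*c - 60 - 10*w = -6*c^2 + c*(-w - 66) - 10*w - 60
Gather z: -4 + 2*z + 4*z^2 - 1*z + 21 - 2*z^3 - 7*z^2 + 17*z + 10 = -2*z^3 - 3*z^2 + 18*z + 27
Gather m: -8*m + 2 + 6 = 8 - 8*m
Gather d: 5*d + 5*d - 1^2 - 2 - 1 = 10*d - 4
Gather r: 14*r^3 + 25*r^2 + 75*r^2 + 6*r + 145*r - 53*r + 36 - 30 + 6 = 14*r^3 + 100*r^2 + 98*r + 12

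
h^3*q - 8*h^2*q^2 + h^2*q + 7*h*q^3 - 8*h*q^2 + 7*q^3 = (h - 7*q)*(h - q)*(h*q + q)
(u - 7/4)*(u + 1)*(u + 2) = u^3 + 5*u^2/4 - 13*u/4 - 7/2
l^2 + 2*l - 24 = (l - 4)*(l + 6)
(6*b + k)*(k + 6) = 6*b*k + 36*b + k^2 + 6*k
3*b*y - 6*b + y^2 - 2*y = (3*b + y)*(y - 2)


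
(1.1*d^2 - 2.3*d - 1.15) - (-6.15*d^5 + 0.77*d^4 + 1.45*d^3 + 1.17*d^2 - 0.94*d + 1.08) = 6.15*d^5 - 0.77*d^4 - 1.45*d^3 - 0.0699999999999998*d^2 - 1.36*d - 2.23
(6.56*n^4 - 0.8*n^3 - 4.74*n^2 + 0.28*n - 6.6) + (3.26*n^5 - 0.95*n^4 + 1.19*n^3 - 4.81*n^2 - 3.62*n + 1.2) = 3.26*n^5 + 5.61*n^4 + 0.39*n^3 - 9.55*n^2 - 3.34*n - 5.4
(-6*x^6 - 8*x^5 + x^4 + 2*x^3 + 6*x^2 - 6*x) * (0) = 0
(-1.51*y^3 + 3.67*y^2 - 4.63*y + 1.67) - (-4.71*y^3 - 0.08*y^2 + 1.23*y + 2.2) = 3.2*y^3 + 3.75*y^2 - 5.86*y - 0.53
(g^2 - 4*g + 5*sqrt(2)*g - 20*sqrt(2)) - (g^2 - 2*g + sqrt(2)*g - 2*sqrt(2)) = -2*g + 4*sqrt(2)*g - 18*sqrt(2)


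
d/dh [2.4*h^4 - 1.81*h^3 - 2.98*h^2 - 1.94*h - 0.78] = 9.6*h^3 - 5.43*h^2 - 5.96*h - 1.94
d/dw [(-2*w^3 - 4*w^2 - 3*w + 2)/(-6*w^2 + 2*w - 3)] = (12*w^4 - 8*w^3 - 8*w^2 + 48*w + 5)/(36*w^4 - 24*w^3 + 40*w^2 - 12*w + 9)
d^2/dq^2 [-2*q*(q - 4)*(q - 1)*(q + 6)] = -24*q^2 - 12*q + 104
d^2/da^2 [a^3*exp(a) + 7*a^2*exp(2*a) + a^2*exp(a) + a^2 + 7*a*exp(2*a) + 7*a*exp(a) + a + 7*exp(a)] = a^3*exp(a) + 28*a^2*exp(2*a) + 7*a^2*exp(a) + 84*a*exp(2*a) + 17*a*exp(a) + 42*exp(2*a) + 23*exp(a) + 2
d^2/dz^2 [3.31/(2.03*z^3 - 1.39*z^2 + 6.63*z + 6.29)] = ((9.2018 - 40.3158*z)*(2.03*z^3 - 1.39*z^2 + 6.63*z + 6.29) + 3.31*(6.09*z^2 - 2.78*z + 6.63)*(12.18*z^2 - 5.56*z + 13.26))/(2.03*z^3 - 1.39*z^2 + 6.63*z + 6.29)^3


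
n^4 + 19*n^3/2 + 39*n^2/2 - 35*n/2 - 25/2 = (n - 1)*(n + 1/2)*(n + 5)^2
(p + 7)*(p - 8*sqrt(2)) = p^2 - 8*sqrt(2)*p + 7*p - 56*sqrt(2)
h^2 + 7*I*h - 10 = (h + 2*I)*(h + 5*I)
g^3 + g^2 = g^2*(g + 1)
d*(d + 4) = d^2 + 4*d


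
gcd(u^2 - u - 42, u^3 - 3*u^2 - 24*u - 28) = u - 7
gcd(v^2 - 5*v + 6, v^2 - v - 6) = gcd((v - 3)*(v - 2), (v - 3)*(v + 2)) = v - 3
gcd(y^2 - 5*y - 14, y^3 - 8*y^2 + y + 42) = y^2 - 5*y - 14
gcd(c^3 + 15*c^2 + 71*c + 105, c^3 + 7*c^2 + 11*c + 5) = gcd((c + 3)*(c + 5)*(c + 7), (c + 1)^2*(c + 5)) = c + 5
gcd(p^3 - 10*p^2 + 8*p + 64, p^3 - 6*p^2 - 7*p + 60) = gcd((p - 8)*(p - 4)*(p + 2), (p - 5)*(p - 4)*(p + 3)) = p - 4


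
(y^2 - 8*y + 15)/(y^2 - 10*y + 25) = (y - 3)/(y - 5)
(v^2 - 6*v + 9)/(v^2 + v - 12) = (v - 3)/(v + 4)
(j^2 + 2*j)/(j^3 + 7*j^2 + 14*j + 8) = j/(j^2 + 5*j + 4)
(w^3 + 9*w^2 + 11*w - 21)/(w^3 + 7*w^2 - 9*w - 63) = (w - 1)/(w - 3)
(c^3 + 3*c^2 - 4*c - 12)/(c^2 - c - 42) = (-c^3 - 3*c^2 + 4*c + 12)/(-c^2 + c + 42)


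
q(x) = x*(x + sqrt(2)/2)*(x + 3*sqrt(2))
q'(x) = x*(x + sqrt(2)/2) + x*(x + 3*sqrt(2)) + (x + sqrt(2)/2)*(x + 3*sqrt(2)) = 3*x^2 + 7*sqrt(2)*x + 3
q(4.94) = 256.17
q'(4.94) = 125.11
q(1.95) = 32.09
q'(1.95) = 33.71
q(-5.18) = -21.72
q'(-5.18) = 32.22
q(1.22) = 12.84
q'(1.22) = 19.54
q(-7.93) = -211.20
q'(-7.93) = 113.15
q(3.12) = 87.91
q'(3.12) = 63.09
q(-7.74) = -190.38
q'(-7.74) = 106.10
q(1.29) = 14.25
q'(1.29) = 20.76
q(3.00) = 80.55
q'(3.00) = 59.70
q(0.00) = 0.00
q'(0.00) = 3.00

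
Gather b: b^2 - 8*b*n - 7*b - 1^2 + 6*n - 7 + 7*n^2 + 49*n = b^2 + b*(-8*n - 7) + 7*n^2 + 55*n - 8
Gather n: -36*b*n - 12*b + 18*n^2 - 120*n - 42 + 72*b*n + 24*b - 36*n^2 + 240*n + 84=12*b - 18*n^2 + n*(36*b + 120) + 42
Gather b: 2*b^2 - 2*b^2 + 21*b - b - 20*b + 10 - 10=0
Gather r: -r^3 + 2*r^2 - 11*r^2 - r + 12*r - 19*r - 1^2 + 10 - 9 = -r^3 - 9*r^2 - 8*r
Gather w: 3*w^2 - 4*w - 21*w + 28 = 3*w^2 - 25*w + 28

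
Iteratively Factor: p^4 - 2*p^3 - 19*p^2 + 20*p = (p - 5)*(p^3 + 3*p^2 - 4*p) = (p - 5)*(p - 1)*(p^2 + 4*p) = p*(p - 5)*(p - 1)*(p + 4)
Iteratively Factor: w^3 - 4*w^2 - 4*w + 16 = (w - 2)*(w^2 - 2*w - 8) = (w - 4)*(w - 2)*(w + 2)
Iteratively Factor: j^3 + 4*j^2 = (j)*(j^2 + 4*j) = j^2*(j + 4)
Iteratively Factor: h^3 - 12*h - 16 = (h + 2)*(h^2 - 2*h - 8) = (h - 4)*(h + 2)*(h + 2)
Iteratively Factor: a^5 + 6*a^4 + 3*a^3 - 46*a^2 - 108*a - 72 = (a + 2)*(a^4 + 4*a^3 - 5*a^2 - 36*a - 36) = (a + 2)*(a + 3)*(a^3 + a^2 - 8*a - 12) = (a - 3)*(a + 2)*(a + 3)*(a^2 + 4*a + 4) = (a - 3)*(a + 2)^2*(a + 3)*(a + 2)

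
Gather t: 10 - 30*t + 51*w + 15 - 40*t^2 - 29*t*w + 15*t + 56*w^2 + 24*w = -40*t^2 + t*(-29*w - 15) + 56*w^2 + 75*w + 25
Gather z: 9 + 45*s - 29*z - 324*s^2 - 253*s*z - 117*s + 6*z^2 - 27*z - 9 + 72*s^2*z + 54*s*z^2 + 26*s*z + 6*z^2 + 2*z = -324*s^2 - 72*s + z^2*(54*s + 12) + z*(72*s^2 - 227*s - 54)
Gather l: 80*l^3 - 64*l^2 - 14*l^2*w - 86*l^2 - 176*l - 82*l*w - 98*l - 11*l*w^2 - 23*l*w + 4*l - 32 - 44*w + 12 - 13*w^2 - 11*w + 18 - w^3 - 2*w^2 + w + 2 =80*l^3 + l^2*(-14*w - 150) + l*(-11*w^2 - 105*w - 270) - w^3 - 15*w^2 - 54*w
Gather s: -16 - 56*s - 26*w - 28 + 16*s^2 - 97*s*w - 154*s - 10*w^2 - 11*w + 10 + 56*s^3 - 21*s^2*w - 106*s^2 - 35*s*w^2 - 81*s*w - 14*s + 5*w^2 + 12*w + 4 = 56*s^3 + s^2*(-21*w - 90) + s*(-35*w^2 - 178*w - 224) - 5*w^2 - 25*w - 30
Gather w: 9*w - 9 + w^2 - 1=w^2 + 9*w - 10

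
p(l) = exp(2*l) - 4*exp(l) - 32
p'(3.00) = 726.52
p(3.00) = 291.09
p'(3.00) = 726.52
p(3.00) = 291.09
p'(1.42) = 17.68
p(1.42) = -31.43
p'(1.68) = 36.12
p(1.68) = -24.67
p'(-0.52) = -1.67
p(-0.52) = -34.02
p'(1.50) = 22.24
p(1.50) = -29.84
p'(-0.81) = -1.38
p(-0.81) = -33.58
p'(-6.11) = -0.01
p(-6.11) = -32.01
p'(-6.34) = -0.01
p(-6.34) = -32.01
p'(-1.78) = -0.62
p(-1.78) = -32.65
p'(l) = 2*exp(2*l) - 4*exp(l)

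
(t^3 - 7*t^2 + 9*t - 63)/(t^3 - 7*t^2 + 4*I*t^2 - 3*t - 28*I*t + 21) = (t - 3*I)/(t + I)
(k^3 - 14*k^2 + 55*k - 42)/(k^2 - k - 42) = (k^2 - 7*k + 6)/(k + 6)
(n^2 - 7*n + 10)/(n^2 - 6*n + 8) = (n - 5)/(n - 4)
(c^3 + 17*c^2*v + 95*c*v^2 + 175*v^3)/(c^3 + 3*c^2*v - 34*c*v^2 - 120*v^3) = (-c^2 - 12*c*v - 35*v^2)/(-c^2 + 2*c*v + 24*v^2)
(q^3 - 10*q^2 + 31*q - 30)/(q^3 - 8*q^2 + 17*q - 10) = (q - 3)/(q - 1)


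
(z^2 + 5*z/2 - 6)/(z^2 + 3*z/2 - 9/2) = (z + 4)/(z + 3)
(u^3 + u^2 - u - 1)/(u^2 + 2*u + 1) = u - 1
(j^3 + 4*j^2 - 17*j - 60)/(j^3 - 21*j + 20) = (j + 3)/(j - 1)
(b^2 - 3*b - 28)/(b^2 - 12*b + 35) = (b + 4)/(b - 5)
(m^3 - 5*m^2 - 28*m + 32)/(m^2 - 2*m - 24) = (m^2 - 9*m + 8)/(m - 6)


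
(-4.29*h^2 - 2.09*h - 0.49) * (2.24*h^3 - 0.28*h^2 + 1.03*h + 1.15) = -9.6096*h^5 - 3.4804*h^4 - 4.9311*h^3 - 6.949*h^2 - 2.9082*h - 0.5635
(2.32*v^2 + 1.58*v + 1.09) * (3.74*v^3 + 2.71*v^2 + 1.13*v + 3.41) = 8.6768*v^5 + 12.1964*v^4 + 10.98*v^3 + 12.6505*v^2 + 6.6195*v + 3.7169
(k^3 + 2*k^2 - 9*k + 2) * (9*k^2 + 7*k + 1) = 9*k^5 + 25*k^4 - 66*k^3 - 43*k^2 + 5*k + 2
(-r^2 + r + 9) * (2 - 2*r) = 2*r^3 - 4*r^2 - 16*r + 18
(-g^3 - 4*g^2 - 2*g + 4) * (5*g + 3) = -5*g^4 - 23*g^3 - 22*g^2 + 14*g + 12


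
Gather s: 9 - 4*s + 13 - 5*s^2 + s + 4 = -5*s^2 - 3*s + 26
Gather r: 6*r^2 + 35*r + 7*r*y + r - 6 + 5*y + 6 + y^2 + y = 6*r^2 + r*(7*y + 36) + y^2 + 6*y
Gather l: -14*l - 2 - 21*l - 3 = -35*l - 5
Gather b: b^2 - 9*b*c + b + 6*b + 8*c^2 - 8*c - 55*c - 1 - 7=b^2 + b*(7 - 9*c) + 8*c^2 - 63*c - 8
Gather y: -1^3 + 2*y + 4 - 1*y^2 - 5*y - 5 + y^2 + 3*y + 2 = 0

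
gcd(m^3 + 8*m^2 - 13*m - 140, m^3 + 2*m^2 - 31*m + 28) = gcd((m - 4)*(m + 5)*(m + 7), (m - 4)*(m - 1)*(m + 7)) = m^2 + 3*m - 28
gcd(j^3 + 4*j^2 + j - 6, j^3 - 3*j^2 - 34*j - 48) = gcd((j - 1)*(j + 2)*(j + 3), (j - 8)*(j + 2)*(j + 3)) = j^2 + 5*j + 6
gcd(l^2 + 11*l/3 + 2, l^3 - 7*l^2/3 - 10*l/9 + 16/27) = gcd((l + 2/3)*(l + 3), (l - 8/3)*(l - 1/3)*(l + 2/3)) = l + 2/3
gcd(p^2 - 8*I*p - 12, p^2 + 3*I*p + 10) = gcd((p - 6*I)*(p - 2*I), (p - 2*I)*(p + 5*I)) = p - 2*I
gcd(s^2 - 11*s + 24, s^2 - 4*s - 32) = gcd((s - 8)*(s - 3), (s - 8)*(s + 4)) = s - 8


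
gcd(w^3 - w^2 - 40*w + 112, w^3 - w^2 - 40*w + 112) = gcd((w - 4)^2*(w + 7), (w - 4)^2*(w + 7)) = w^3 - w^2 - 40*w + 112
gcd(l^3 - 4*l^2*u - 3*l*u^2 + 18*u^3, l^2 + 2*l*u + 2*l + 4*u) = l + 2*u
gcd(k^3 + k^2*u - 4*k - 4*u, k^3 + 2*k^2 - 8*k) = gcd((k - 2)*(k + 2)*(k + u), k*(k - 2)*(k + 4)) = k - 2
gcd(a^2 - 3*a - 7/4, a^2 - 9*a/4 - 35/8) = a - 7/2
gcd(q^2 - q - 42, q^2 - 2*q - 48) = q + 6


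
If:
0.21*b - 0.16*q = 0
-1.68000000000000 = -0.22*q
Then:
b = 5.82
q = 7.64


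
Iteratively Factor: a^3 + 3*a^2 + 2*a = (a + 1)*(a^2 + 2*a) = a*(a + 1)*(a + 2)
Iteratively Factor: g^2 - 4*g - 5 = (g - 5)*(g + 1)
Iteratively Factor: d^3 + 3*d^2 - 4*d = (d)*(d^2 + 3*d - 4) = d*(d - 1)*(d + 4)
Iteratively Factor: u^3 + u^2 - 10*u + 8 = (u - 2)*(u^2 + 3*u - 4) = (u - 2)*(u + 4)*(u - 1)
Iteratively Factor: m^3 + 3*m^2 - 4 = (m - 1)*(m^2 + 4*m + 4) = (m - 1)*(m + 2)*(m + 2)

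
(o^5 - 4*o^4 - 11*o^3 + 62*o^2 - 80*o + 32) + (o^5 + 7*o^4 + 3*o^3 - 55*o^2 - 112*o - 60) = 2*o^5 + 3*o^4 - 8*o^3 + 7*o^2 - 192*o - 28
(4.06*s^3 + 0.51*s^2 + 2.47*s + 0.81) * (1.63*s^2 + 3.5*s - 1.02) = 6.6178*s^5 + 15.0413*s^4 + 1.6699*s^3 + 9.4451*s^2 + 0.3156*s - 0.8262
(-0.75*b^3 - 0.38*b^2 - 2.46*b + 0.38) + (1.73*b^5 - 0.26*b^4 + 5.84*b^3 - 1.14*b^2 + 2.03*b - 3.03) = 1.73*b^5 - 0.26*b^4 + 5.09*b^3 - 1.52*b^2 - 0.43*b - 2.65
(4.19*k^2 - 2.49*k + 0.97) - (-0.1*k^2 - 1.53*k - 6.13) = 4.29*k^2 - 0.96*k + 7.1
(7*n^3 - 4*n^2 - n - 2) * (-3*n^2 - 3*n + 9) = -21*n^5 - 9*n^4 + 78*n^3 - 27*n^2 - 3*n - 18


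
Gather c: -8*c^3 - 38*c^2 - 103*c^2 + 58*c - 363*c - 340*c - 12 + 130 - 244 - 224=-8*c^3 - 141*c^2 - 645*c - 350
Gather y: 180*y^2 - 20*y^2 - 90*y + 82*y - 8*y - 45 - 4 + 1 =160*y^2 - 16*y - 48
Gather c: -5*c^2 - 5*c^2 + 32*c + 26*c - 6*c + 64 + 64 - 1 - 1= -10*c^2 + 52*c + 126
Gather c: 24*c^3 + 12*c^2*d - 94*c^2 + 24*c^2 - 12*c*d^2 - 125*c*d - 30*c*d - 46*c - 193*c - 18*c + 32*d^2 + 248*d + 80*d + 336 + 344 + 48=24*c^3 + c^2*(12*d - 70) + c*(-12*d^2 - 155*d - 257) + 32*d^2 + 328*d + 728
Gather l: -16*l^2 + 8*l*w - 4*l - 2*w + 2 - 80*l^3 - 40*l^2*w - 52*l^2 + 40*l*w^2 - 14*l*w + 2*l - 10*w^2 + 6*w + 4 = -80*l^3 + l^2*(-40*w - 68) + l*(40*w^2 - 6*w - 2) - 10*w^2 + 4*w + 6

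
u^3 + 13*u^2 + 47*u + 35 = (u + 1)*(u + 5)*(u + 7)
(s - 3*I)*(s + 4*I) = s^2 + I*s + 12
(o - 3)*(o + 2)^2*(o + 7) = o^4 + 8*o^3 - o^2 - 68*o - 84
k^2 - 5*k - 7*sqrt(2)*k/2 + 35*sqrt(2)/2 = (k - 5)*(k - 7*sqrt(2)/2)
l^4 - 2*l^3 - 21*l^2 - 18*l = l*(l - 6)*(l + 1)*(l + 3)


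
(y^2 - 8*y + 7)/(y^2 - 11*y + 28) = (y - 1)/(y - 4)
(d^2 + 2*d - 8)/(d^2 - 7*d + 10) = (d + 4)/(d - 5)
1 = 1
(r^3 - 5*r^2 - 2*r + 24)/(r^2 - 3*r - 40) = (-r^3 + 5*r^2 + 2*r - 24)/(-r^2 + 3*r + 40)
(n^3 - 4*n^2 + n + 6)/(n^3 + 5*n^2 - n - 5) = (n^2 - 5*n + 6)/(n^2 + 4*n - 5)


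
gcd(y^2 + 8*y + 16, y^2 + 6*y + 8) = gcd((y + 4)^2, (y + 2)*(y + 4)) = y + 4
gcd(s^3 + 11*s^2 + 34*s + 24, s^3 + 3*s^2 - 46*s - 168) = s^2 + 10*s + 24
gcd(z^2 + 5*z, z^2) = z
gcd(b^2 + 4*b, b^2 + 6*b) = b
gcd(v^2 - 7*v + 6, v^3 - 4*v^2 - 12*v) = v - 6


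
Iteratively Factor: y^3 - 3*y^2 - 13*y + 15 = (y + 3)*(y^2 - 6*y + 5) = (y - 1)*(y + 3)*(y - 5)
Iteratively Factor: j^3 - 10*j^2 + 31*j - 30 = (j - 3)*(j^2 - 7*j + 10) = (j - 5)*(j - 3)*(j - 2)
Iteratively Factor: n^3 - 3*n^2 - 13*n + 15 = (n - 5)*(n^2 + 2*n - 3) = (n - 5)*(n + 3)*(n - 1)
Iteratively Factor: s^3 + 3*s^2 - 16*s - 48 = (s + 4)*(s^2 - s - 12) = (s - 4)*(s + 4)*(s + 3)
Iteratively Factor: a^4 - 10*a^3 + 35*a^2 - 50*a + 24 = (a - 4)*(a^3 - 6*a^2 + 11*a - 6) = (a - 4)*(a - 2)*(a^2 - 4*a + 3) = (a - 4)*(a - 2)*(a - 1)*(a - 3)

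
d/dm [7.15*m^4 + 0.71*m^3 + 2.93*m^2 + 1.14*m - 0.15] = 28.6*m^3 + 2.13*m^2 + 5.86*m + 1.14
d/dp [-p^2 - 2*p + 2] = -2*p - 2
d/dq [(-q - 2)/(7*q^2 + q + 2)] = (-7*q^2 - q + (q + 2)*(14*q + 1) - 2)/(7*q^2 + q + 2)^2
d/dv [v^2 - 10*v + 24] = 2*v - 10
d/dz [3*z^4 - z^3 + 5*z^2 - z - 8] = 12*z^3 - 3*z^2 + 10*z - 1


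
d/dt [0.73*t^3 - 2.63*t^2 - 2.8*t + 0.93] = 2.19*t^2 - 5.26*t - 2.8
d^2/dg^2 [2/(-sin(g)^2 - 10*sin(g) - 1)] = 4*(2*sin(g)^4 + 15*sin(g)^3 + 45*sin(g)^2 - 35*sin(g) - 99)/(sin(g)^2 + 10*sin(g) + 1)^3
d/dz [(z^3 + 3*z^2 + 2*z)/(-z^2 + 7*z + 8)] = (-z^2 + 16*z + 16)/(z^2 - 16*z + 64)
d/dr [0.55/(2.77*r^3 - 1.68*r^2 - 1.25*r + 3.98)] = (-4.5705*r^2 + 1.848*r + 0.6875)/(2.77*r^3 - 1.68*r^2 - 1.25*r + 3.98)^2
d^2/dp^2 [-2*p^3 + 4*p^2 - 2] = 8 - 12*p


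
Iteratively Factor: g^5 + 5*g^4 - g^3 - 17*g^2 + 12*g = (g)*(g^4 + 5*g^3 - g^2 - 17*g + 12) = g*(g - 1)*(g^3 + 6*g^2 + 5*g - 12) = g*(g - 1)*(g + 4)*(g^2 + 2*g - 3) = g*(g - 1)*(g + 3)*(g + 4)*(g - 1)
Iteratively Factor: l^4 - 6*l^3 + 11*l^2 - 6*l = (l)*(l^3 - 6*l^2 + 11*l - 6) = l*(l - 1)*(l^2 - 5*l + 6) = l*(l - 2)*(l - 1)*(l - 3)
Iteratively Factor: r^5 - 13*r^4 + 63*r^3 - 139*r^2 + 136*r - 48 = (r - 1)*(r^4 - 12*r^3 + 51*r^2 - 88*r + 48) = (r - 4)*(r - 1)*(r^3 - 8*r^2 + 19*r - 12) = (r - 4)^2*(r - 1)*(r^2 - 4*r + 3) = (r - 4)^2*(r - 1)^2*(r - 3)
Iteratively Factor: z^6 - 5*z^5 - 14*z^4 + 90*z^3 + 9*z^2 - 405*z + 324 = (z - 3)*(z^5 - 2*z^4 - 20*z^3 + 30*z^2 + 99*z - 108) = (z - 3)^2*(z^4 + z^3 - 17*z^2 - 21*z + 36) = (z - 3)^2*(z + 3)*(z^3 - 2*z^2 - 11*z + 12) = (z - 4)*(z - 3)^2*(z + 3)*(z^2 + 2*z - 3) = (z - 4)*(z - 3)^2*(z - 1)*(z + 3)*(z + 3)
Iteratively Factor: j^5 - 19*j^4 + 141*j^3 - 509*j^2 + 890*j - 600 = (j - 5)*(j^4 - 14*j^3 + 71*j^2 - 154*j + 120) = (j - 5)*(j - 2)*(j^3 - 12*j^2 + 47*j - 60) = (j - 5)*(j - 3)*(j - 2)*(j^2 - 9*j + 20) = (j - 5)^2*(j - 3)*(j - 2)*(j - 4)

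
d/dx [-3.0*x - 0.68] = -3.00000000000000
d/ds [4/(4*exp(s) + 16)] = -exp(s)/(exp(s) + 4)^2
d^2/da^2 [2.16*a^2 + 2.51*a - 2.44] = 4.32000000000000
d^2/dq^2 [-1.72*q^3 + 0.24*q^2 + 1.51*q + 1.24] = 0.48 - 10.32*q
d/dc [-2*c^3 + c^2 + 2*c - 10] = -6*c^2 + 2*c + 2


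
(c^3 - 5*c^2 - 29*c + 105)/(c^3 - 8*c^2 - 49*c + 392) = (c^2 + 2*c - 15)/(c^2 - c - 56)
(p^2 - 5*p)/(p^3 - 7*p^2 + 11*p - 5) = p/(p^2 - 2*p + 1)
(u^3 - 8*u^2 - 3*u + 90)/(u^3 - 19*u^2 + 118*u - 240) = (u + 3)/(u - 8)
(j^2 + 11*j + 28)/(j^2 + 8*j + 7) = (j + 4)/(j + 1)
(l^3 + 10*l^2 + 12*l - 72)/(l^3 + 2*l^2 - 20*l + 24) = (l + 6)/(l - 2)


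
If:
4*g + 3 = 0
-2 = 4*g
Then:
No Solution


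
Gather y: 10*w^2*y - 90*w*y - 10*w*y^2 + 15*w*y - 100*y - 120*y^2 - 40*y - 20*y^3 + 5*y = -20*y^3 + y^2*(-10*w - 120) + y*(10*w^2 - 75*w - 135)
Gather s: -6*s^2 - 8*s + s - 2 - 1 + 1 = -6*s^2 - 7*s - 2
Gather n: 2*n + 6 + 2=2*n + 8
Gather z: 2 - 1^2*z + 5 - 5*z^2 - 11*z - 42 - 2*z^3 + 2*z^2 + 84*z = -2*z^3 - 3*z^2 + 72*z - 35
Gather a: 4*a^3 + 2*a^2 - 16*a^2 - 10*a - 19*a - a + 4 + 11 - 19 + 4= 4*a^3 - 14*a^2 - 30*a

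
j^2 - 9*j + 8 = (j - 8)*(j - 1)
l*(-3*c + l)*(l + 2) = -3*c*l^2 - 6*c*l + l^3 + 2*l^2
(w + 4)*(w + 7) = w^2 + 11*w + 28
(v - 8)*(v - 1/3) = v^2 - 25*v/3 + 8/3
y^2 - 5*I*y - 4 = (y - 4*I)*(y - I)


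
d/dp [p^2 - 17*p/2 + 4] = 2*p - 17/2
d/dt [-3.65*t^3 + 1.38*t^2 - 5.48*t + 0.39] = -10.95*t^2 + 2.76*t - 5.48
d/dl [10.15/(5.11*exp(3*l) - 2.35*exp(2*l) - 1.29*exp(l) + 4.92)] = (-155.5995*exp(2*l) + 47.705*exp(l) + 13.0935)*exp(l)/(5.11*exp(3*l) - 2.35*exp(2*l) - 1.29*exp(l) + 4.92)^2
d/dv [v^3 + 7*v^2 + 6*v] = 3*v^2 + 14*v + 6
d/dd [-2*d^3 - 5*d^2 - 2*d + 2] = -6*d^2 - 10*d - 2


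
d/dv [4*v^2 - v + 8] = 8*v - 1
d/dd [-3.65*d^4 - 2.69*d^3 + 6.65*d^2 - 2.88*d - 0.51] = -14.6*d^3 - 8.07*d^2 + 13.3*d - 2.88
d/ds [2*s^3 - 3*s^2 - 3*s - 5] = 6*s^2 - 6*s - 3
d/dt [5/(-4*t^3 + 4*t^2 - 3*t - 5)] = 5*(12*t^2 - 8*t + 3)/(4*t^3 - 4*t^2 + 3*t + 5)^2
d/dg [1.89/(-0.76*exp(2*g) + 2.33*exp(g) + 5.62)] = (2.8728*exp(g) - 4.4037)*exp(g)/(-0.76*exp(2*g) + 2.33*exp(g) + 5.62)^2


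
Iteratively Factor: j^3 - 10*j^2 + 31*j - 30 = (j - 3)*(j^2 - 7*j + 10) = (j - 3)*(j - 2)*(j - 5)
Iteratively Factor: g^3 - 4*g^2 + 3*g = (g)*(g^2 - 4*g + 3) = g*(g - 1)*(g - 3)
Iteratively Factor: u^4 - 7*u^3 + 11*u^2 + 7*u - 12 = (u - 3)*(u^3 - 4*u^2 - u + 4) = (u - 3)*(u - 1)*(u^2 - 3*u - 4) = (u - 3)*(u - 1)*(u + 1)*(u - 4)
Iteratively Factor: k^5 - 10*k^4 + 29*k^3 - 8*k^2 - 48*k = (k - 4)*(k^4 - 6*k^3 + 5*k^2 + 12*k) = (k - 4)*(k + 1)*(k^3 - 7*k^2 + 12*k) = (k - 4)*(k - 3)*(k + 1)*(k^2 - 4*k) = k*(k - 4)*(k - 3)*(k + 1)*(k - 4)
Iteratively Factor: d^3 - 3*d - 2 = (d + 1)*(d^2 - d - 2) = (d + 1)^2*(d - 2)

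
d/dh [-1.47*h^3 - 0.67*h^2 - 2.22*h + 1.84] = -4.41*h^2 - 1.34*h - 2.22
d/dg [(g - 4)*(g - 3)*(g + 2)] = 3*g^2 - 10*g - 2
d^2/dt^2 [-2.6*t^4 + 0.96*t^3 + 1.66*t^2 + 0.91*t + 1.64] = -31.2*t^2 + 5.76*t + 3.32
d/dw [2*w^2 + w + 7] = 4*w + 1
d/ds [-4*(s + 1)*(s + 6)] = -8*s - 28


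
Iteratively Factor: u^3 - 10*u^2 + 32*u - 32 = (u - 2)*(u^2 - 8*u + 16) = (u - 4)*(u - 2)*(u - 4)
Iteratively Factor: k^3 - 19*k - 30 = (k + 2)*(k^2 - 2*k - 15) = (k + 2)*(k + 3)*(k - 5)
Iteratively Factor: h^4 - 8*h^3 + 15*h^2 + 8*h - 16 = (h + 1)*(h^3 - 9*h^2 + 24*h - 16) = (h - 1)*(h + 1)*(h^2 - 8*h + 16) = (h - 4)*(h - 1)*(h + 1)*(h - 4)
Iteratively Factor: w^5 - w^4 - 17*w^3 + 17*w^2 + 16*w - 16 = (w + 4)*(w^4 - 5*w^3 + 3*w^2 + 5*w - 4) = (w - 4)*(w + 4)*(w^3 - w^2 - w + 1) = (w - 4)*(w - 1)*(w + 4)*(w^2 - 1) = (w - 4)*(w - 1)*(w + 1)*(w + 4)*(w - 1)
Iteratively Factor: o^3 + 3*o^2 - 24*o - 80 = (o + 4)*(o^2 - o - 20) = (o + 4)^2*(o - 5)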